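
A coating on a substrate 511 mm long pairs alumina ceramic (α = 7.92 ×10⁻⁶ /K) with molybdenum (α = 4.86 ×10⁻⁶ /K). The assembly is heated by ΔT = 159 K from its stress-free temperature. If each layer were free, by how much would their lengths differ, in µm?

Δα = |7.92 − 4.86|×10⁻⁶/K = 3.06×10⁻⁶/K.
ΔL_mismatch = Δα·L·ΔT = 3.06×10⁻⁶ × 511.0 mm × 159.0 K = 249 µm.

249 µm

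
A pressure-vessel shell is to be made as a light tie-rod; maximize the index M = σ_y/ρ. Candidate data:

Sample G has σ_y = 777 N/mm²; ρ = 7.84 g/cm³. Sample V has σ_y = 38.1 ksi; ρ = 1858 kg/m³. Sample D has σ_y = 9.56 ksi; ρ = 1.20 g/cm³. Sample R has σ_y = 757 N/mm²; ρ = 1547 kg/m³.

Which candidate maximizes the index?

Normalizing units and computing the index:
  sample G: σ_y = 777.0 MPa, ρ = 7840 kg/m³
  sample V: σ_y = 262.7 MPa, ρ = 1858 kg/m³
  sample D: σ_y = 65.91 MPa, ρ = 1200 kg/m³
  sample R: σ_y = 757.0 MPa, ρ = 1547 kg/m³
  sample R: M = 489 kN·m/kg
  sample V: M = 141 kN·m/kg
  sample G: M = 99.1 kN·m/kg
  sample D: M = 54.9 kN·m/kg
Sample R ranks first.

sample R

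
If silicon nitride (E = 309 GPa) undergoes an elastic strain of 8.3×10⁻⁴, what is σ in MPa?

σ = E·ε = 309000 MPa × 8.3×10⁻⁴ = 256 MPa.

256 MPa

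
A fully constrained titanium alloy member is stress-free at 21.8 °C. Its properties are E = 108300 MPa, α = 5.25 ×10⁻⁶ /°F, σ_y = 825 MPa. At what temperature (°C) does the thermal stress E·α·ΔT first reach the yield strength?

828 °C

E = 108300 MPa = 108.3 GPa.
α = 5.25×10⁻⁶/°F × 9/5 = 9.45×10⁻⁶/K.
E·α·ΔT = 825.0 MPa ⇒ ΔT = 825.0 / (108.3×10³ × 9.45×10⁻⁶) = 806.1 K.
T = 21.8 + 806.1 = 827.9 °C.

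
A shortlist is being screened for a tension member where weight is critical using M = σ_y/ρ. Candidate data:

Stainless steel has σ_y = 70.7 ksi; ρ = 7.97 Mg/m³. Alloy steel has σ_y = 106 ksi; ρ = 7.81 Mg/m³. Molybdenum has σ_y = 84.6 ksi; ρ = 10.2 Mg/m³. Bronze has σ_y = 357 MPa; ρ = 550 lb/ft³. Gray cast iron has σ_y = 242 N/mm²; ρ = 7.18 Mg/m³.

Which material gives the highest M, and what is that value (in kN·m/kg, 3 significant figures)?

After converting to SI:
  stainless steel: σ_y = 487.5 MPa, ρ = 7970 kg/m³
  alloy steel: σ_y = 730.8 MPa, ρ = 7810 kg/m³
  molybdenum: σ_y = 583.3 MPa, ρ = 10200 kg/m³
  bronze: σ_y = 357.0 MPa, ρ = 8810 kg/m³
  gray cast iron: σ_y = 242.0 MPa, ρ = 7180 kg/m³
  alloy steel: M = 93.6 kN·m/kg
  stainless steel: M = 61.2 kN·m/kg
  molybdenum: M = 57.2 kN·m/kg
  bronze: M = 40.5 kN·m/kg
  gray cast iron: M = 33.7 kN·m/kg
The maximum is for alloy steel.

alloy steel, M = 93.6 kN·m/kg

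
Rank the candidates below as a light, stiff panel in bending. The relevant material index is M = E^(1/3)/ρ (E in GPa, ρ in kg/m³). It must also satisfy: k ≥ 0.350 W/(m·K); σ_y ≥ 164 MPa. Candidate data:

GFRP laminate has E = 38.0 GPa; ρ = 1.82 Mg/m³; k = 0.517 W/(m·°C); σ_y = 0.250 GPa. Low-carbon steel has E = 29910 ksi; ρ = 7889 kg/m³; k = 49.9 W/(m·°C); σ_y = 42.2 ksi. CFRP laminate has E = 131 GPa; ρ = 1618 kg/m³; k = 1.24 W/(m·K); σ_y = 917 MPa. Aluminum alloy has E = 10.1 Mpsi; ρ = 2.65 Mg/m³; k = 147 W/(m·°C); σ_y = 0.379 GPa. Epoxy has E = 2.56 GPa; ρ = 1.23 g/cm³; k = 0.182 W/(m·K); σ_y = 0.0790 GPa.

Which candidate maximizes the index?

CFRP laminate

Screen on constraints: k ≥ 0.350 W/(m·K); σ_y ≥ 164 MPa. Survivors: GFRP laminate, low-carbon steel, CFRP laminate, aluminum alloy.
After converting to SI:
  GFRP laminate: E = 38.00 GPa, ρ = 1820 kg/m³
  low-carbon steel: E = 206.2 GPa, ρ = 7889 kg/m³
  CFRP laminate: E = 131.0 GPa, ρ = 1618 kg/m³
  aluminum alloy: E = 69.64 GPa, ρ = 2650 kg/m³
  CFRP laminate: M = 3.14×10⁻³
  GFRP laminate: M = 1.85×10⁻³
  aluminum alloy: M = 1.55×10⁻³
  low-carbon steel: M = 0.749×10⁻³
The maximum is for CFRP laminate.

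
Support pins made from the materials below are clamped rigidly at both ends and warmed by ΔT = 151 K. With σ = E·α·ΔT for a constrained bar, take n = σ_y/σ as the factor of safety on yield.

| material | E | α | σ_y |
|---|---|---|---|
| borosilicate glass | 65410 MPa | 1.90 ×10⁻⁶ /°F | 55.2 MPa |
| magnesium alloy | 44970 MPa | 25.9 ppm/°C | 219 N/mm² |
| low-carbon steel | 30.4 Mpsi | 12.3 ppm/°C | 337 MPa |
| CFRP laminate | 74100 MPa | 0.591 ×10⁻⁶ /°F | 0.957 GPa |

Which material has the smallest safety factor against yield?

In consistent units (E in GPa, α in ×10⁻⁶/K, σ_y in MPa):
  borosilicate glass: E = 65.41, α = 3.42, σ_y = 55.20 → σ = 33.8 MPa, n = 1.63
  magnesium alloy: E = 44.97, α = 25.9, σ_y = 219.0 → σ = 176 MPa, n = 1.25
  low-carbon steel: E = 209.6, α = 12.3, σ_y = 337.0 → σ = 389 MPa, n = 0.866
  CFRP laminate: E = 74.10, α = 1.06, σ_y = 957.0 → σ = 11.9 MPa, n = 80.4
Smallest n: low-carbon steel with n = 0.866.

low-carbon steel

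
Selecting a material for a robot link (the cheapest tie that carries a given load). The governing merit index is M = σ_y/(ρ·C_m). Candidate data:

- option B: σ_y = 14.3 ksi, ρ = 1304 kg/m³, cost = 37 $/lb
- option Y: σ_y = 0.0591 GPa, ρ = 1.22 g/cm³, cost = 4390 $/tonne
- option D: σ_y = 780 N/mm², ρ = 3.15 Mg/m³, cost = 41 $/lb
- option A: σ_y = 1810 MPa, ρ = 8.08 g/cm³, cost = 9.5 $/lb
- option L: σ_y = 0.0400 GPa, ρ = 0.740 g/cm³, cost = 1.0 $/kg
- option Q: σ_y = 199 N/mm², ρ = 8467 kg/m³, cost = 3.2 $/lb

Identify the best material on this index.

In SI units:
  option B: σ_y = 98.60 MPa, ρ = 1304 kg/m³, cost = 81.57 $/kg
  option Y: σ_y = 59.10 MPa, ρ = 1220 kg/m³, cost = 4.390 $/kg
  option D: σ_y = 780.0 MPa, ρ = 3150 kg/m³, cost = 90.39 $/kg
  option A: σ_y = 1810 MPa, ρ = 8080 kg/m³, cost = 20.94 $/kg
  option L: σ_y = 40.00 MPa, ρ = 740.0 kg/m³, cost = 1.000 $/kg
  option Q: σ_y = 199.0 MPa, ρ = 8467 kg/m³, cost = 7.055 $/kg
  option L: M = 54.1 kN·m per $
  option Y: M = 11.0 kN·m per $
  option A: M = 10.7 kN·m per $
  option Q: M = 3.33 kN·m per $
  option D: M = 2.74 kN·m per $
  option B: M = 0.927 kN·m per $
Option L ranks first.

option L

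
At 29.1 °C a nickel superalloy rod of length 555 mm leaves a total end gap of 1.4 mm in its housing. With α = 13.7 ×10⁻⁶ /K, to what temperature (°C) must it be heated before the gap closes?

213 °C

α·L₀·ΔT = 1.4 mm ⇒ ΔT = 1.4 / (13.7×10⁻⁶ × 555.0) = 184.1 K.
T = 29.1 + 184.1 = 213.2 °C.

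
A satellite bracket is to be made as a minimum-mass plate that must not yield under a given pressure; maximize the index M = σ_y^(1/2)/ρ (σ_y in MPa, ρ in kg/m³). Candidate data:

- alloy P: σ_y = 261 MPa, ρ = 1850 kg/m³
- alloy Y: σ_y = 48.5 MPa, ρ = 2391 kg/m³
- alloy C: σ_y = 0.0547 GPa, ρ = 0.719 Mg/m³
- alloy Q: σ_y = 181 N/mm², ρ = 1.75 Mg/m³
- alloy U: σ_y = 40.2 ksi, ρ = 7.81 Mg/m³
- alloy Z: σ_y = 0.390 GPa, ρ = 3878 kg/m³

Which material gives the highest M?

alloy C

In SI units:
  alloy P: σ_y = 261.0 MPa, ρ = 1850 kg/m³
  alloy Y: σ_y = 48.50 MPa, ρ = 2391 kg/m³
  alloy C: σ_y = 54.70 MPa, ρ = 719.0 kg/m³
  alloy Q: σ_y = 181.0 MPa, ρ = 1750 kg/m³
  alloy U: σ_y = 277.2 MPa, ρ = 7810 kg/m³
  alloy Z: σ_y = 390.0 MPa, ρ = 3878 kg/m³
  alloy C: M = 10.3×10⁻³
  alloy P: M = 8.73×10⁻³
  alloy Q: M = 7.69×10⁻³
  alloy Z: M = 5.09×10⁻³
  alloy Y: M = 2.91×10⁻³
  alloy U: M = 2.13×10⁻³
Alloy C ranks first.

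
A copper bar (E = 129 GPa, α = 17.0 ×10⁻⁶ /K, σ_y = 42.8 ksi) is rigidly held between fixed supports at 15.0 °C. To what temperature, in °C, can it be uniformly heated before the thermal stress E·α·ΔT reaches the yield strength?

150 °C

σ_y = 42.8 ksi = 295.1 MPa.
E·α·ΔT = 295.1 MPa ⇒ ΔT = 295.1 / (129.0×10³ × 17.0×10⁻⁶) = 134.6 K.
T = 15.0 + 134.6 = 149.6 °C.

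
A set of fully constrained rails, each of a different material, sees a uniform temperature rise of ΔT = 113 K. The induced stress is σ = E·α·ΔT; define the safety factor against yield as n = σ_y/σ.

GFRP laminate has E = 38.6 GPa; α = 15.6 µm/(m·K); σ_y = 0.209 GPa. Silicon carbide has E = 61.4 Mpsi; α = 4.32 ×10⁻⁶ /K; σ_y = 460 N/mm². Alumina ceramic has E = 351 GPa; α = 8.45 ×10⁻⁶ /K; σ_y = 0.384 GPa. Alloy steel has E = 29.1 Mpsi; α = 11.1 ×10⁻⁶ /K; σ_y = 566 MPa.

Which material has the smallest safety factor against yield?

alumina ceramic

Per material, after unit conversion:
  GFRP laminate: E = 38.60, α = 15.6, σ_y = 209.0 → σ = 68.0 MPa, n = 3.07
  silicon carbide: E = 423.3, α = 4.32, σ_y = 460.0 → σ = 207 MPa, n = 2.23
  alumina ceramic: E = 351.0, α = 8.45, σ_y = 384.0 → σ = 335 MPa, n = 1.15
  alloy steel: E = 200.6, α = 11.1, σ_y = 566.0 → σ = 252 MPa, n = 2.25
Smallest n: alumina ceramic with n = 1.15.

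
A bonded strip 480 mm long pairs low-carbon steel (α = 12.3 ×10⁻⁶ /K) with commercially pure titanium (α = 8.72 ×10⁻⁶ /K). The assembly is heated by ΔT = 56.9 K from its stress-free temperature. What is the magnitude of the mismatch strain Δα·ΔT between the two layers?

2.04×10⁻⁴

Δα = |12.3 − 8.72|×10⁻⁶/K = 3.58×10⁻⁶/K.
Mismatch strain = Δα·ΔT = 3.58×10⁻⁶ × 56.9 = 2.04×10⁻⁴.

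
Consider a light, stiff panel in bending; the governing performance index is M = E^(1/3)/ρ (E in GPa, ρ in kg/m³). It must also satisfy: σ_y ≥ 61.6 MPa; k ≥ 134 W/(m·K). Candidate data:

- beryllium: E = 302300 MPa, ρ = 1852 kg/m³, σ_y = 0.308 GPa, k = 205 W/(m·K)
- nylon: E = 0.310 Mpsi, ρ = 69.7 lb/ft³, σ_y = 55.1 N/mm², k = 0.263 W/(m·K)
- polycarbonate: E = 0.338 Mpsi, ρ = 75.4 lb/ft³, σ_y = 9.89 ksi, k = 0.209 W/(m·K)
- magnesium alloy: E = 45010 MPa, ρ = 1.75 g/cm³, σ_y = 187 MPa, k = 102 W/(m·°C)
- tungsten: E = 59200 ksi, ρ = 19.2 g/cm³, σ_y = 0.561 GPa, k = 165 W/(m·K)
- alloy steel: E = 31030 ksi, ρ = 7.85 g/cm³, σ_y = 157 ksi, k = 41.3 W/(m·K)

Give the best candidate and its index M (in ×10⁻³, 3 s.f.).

beryllium, M = 3.62×10⁻³

Screen on constraints: σ_y ≥ 61.6 MPa; k ≥ 134 W/(m·K). Survivors: beryllium, tungsten.
Convert each candidate to consistent units, then evaluate M:
  beryllium: E = 302.3 GPa, ρ = 1852 kg/m³
  tungsten: E = 408.2 GPa, ρ = 19200 kg/m³
  beryllium: M = 3.62×10⁻³
  tungsten: M = 0.386×10⁻³
The maximum is for beryllium.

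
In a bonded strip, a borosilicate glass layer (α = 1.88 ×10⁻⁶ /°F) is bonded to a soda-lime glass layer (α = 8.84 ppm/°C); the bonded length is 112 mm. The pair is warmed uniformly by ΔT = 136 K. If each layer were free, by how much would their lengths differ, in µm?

borosilicate glass: α = 1.88×10⁻⁶/°F × 9/5 = 3.38×10⁻⁶/K.
Δα = |3.38 − 8.84|×10⁻⁶/K = 5.46×10⁻⁶/K.
ΔL_mismatch = Δα·L·ΔT = 5.46×10⁻⁶ × 112.0 mm × 136.0 K = 83.1 µm.

83.1 µm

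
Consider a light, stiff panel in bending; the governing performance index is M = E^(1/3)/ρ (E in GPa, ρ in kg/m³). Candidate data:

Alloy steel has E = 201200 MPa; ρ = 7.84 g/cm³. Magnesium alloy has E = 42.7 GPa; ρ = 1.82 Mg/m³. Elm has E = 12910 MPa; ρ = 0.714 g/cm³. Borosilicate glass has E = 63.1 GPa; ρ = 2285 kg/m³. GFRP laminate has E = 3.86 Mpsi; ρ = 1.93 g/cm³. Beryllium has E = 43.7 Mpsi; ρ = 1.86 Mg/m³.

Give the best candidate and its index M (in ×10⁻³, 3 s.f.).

beryllium, M = 3.60×10⁻³

In SI units:
  alloy steel: E = 201.2 GPa, ρ = 7840 kg/m³
  magnesium alloy: E = 42.70 GPa, ρ = 1820 kg/m³
  elm: E = 12.91 GPa, ρ = 714.0 kg/m³
  borosilicate glass: E = 63.10 GPa, ρ = 2285 kg/m³
  GFRP laminate: E = 26.61 GPa, ρ = 1930 kg/m³
  beryllium: E = 301.3 GPa, ρ = 1860 kg/m³
  beryllium: M = 3.60×10⁻³
  elm: M = 3.29×10⁻³
  magnesium alloy: M = 1.92×10⁻³
  borosilicate glass: M = 1.74×10⁻³
  GFRP laminate: M = 1.55×10⁻³
  alloy steel: M = 0.747×10⁻³
The maximum is for beryllium.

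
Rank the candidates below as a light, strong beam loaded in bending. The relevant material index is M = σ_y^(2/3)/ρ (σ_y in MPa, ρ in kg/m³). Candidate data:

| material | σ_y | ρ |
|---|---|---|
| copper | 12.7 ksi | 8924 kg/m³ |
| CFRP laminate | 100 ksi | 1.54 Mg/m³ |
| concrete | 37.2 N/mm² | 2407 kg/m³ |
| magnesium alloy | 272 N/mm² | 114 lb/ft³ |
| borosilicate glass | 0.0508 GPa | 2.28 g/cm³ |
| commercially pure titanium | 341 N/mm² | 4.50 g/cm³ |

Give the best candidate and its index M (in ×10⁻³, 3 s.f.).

After converting to SI:
  copper: σ_y = 87.56 MPa, ρ = 8924 kg/m³
  CFRP laminate: σ_y = 689.5 MPa, ρ = 1540 kg/m³
  concrete: σ_y = 37.20 MPa, ρ = 2407 kg/m³
  magnesium alloy: σ_y = 272.0 MPa, ρ = 1826 kg/m³
  borosilicate glass: σ_y = 50.80 MPa, ρ = 2280 kg/m³
  commercially pure titanium: σ_y = 341.0 MPa, ρ = 4500 kg/m³
  CFRP laminate: M = 50.7×10⁻³
  magnesium alloy: M = 23.0×10⁻³
  commercially pure titanium: M = 10.8×10⁻³
  borosilicate glass: M = 6.02×10⁻³
  concrete: M = 4.63×10⁻³
  copper: M = 2.21×10⁻³
The maximum is for CFRP laminate.

CFRP laminate, M = 50.7×10⁻³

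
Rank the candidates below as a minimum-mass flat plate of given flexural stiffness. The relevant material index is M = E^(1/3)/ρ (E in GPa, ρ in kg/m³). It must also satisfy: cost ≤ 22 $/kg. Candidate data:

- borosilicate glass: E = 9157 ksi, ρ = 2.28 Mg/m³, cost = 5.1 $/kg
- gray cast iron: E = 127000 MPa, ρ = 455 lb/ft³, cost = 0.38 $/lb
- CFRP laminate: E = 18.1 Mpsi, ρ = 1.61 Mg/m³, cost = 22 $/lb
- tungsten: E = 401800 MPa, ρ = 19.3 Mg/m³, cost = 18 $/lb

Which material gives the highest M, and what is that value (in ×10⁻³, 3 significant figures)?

Screen on constraints: cost ≤ 22 $/kg. Survivors: borosilicate glass, gray cast iron.
Normalizing units and computing the index:
  borosilicate glass: E = 63.14 GPa, ρ = 2280 kg/m³
  gray cast iron: E = 127.0 GPa, ρ = 7288 kg/m³
  borosilicate glass: M = 1.75×10⁻³
  gray cast iron: M = 0.690×10⁻³
Borosilicate glass has the largest M.

borosilicate glass, M = 1.75×10⁻³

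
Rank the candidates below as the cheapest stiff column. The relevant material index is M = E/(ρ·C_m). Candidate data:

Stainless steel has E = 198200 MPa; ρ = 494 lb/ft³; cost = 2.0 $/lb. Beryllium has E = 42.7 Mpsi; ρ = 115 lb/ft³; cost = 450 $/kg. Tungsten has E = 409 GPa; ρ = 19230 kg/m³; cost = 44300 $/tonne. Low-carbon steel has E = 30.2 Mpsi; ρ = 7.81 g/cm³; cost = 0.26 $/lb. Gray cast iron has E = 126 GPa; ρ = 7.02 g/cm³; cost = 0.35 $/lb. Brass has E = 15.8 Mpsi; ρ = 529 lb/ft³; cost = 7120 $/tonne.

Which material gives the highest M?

Convert each candidate to consistent units, then evaluate M:
  stainless steel: E = 198.2 GPa, ρ = 7913 kg/m³, cost = 4.409 $/kg
  beryllium: E = 294.4 GPa, ρ = 1842 kg/m³, cost = 450.0 $/kg
  tungsten: E = 409.0 GPa, ρ = 19230 kg/m³, cost = 44.30 $/kg
  low-carbon steel: E = 208.2 GPa, ρ = 7810 kg/m³, cost = 0.5732 $/kg
  gray cast iron: E = 126.0 GPa, ρ = 7020 kg/m³, cost = 0.7716 $/kg
  brass: E = 108.9 GPa, ρ = 8474 kg/m³, cost = 7.120 $/kg
  low-carbon steel: M = 46.5 MN·m per $
  gray cast iron: M = 23.3 MN·m per $
  stainless steel: M = 5.68 MN·m per $
  brass: M = 1.81 MN·m per $
  tungsten: M = 0.480 MN·m per $
  beryllium: M = 0.355 MN·m per $
The maximum is for low-carbon steel.

low-carbon steel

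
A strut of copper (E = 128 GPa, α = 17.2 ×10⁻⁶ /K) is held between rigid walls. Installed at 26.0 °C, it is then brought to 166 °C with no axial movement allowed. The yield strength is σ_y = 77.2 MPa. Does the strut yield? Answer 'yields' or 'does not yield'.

ΔT = 140.0 K. Constrained thermal stress σ = E·α·ΔT = 128.0×10³ MPa × 17.2×10⁻⁶ × 140.0 = 308 MPa (compressive).
Compare to σ_y = 77.2 MPa: σ ≥ σ_y, so it yields.

yields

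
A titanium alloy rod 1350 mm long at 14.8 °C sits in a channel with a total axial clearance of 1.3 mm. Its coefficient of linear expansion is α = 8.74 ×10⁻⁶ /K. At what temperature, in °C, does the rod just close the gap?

125 °C

α·L₀·ΔT = 1.3 mm ⇒ ΔT = 1.3 / (8.74×10⁻⁶ × 1350.0) = 110.2 K.
T = 14.8 + 110.2 = 125.0 °C.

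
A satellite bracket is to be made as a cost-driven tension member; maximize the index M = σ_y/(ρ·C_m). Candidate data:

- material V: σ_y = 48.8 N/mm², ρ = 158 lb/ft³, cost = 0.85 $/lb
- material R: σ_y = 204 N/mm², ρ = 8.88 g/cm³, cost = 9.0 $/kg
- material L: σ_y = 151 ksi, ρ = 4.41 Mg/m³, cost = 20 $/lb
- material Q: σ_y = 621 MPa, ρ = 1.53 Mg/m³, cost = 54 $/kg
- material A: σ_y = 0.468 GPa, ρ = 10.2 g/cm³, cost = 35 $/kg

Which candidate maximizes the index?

material V

In SI units:
  material V: σ_y = 48.80 MPa, ρ = 2531 kg/m³, cost = 1.874 $/kg
  material R: σ_y = 204.0 MPa, ρ = 8880 kg/m³, cost = 9.000 $/kg
  material L: σ_y = 1041 MPa, ρ = 4410 kg/m³, cost = 44.09 $/kg
  material Q: σ_y = 621.0 MPa, ρ = 1530 kg/m³, cost = 54.00 $/kg
  material A: σ_y = 468.0 MPa, ρ = 10200 kg/m³, cost = 35.00 $/kg
  material V: M = 10.3 kN·m per $
  material Q: M = 7.52 kN·m per $
  material L: M = 5.35 kN·m per $
  material R: M = 2.55 kN·m per $
  material A: M = 1.31 kN·m per $
The maximum is for material V.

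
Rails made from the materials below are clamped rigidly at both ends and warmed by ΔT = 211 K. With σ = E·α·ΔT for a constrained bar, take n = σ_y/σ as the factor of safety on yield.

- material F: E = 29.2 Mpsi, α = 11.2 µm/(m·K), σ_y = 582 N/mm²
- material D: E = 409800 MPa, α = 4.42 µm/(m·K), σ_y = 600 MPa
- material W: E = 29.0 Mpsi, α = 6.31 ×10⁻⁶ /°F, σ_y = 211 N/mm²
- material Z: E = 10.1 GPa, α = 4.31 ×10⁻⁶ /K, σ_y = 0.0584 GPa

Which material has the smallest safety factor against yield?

Converting E to GPa, α to ×10⁻⁶/K, σ_y to MPa, then σ and n for each:
  material F: E = 201.3, α = 11.2, σ_y = 582.0 → σ = 476 MPa, n = 1.22
  material D: E = 409.8, α = 4.42, σ_y = 600.0 → σ = 382 MPa, n = 1.57
  material W: E = 199.9, α = 11.4, σ_y = 211.0 → σ = 479 MPa, n = 0.440
  material Z: E = 10.10, α = 4.31, σ_y = 58.40 → σ = 9.19 MPa, n = 6.36
Smallest n: material W with n = 0.440.

material W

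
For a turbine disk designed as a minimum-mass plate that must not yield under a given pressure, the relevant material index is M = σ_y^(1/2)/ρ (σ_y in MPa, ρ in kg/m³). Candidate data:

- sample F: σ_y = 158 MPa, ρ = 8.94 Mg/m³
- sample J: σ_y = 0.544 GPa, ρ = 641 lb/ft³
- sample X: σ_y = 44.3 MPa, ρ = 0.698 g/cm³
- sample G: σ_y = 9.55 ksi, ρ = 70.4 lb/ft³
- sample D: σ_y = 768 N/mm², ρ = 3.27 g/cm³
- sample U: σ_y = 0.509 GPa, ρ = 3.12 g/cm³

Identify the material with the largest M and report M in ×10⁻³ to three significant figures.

Normalizing units and computing the index:
  sample F: σ_y = 158.0 MPa, ρ = 8940 kg/m³
  sample J: σ_y = 544.0 MPa, ρ = 10270 kg/m³
  sample X: σ_y = 44.30 MPa, ρ = 698.0 kg/m³
  sample G: σ_y = 65.84 MPa, ρ = 1128 kg/m³
  sample D: σ_y = 768.0 MPa, ρ = 3270 kg/m³
  sample U: σ_y = 509.0 MPa, ρ = 3120 kg/m³
  sample X: M = 9.54×10⁻³
  sample D: M = 8.47×10⁻³
  sample U: M = 7.23×10⁻³
  sample G: M = 7.20×10⁻³
  sample J: M = 2.27×10⁻³
  sample F: M = 1.41×10⁻³
The maximum is for sample X.

sample X, M = 9.54×10⁻³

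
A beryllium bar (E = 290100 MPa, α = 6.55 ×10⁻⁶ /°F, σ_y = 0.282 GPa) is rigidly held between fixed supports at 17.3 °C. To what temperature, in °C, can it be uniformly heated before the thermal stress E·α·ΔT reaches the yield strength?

99.7 °C

E = 290100 MPa = 290.1 GPa.
α = 6.55×10⁻⁶/°F × 9/5 = 11.8×10⁻⁶/K.
σ_y = 0.282 GPa = 282.0 MPa.
E·α·ΔT = 282.0 MPa ⇒ ΔT = 282.0 / (290.1×10³ × 11.8×10⁻⁶) = 82.45 K.
T = 17.3 + 82.45 = 99.75 °C.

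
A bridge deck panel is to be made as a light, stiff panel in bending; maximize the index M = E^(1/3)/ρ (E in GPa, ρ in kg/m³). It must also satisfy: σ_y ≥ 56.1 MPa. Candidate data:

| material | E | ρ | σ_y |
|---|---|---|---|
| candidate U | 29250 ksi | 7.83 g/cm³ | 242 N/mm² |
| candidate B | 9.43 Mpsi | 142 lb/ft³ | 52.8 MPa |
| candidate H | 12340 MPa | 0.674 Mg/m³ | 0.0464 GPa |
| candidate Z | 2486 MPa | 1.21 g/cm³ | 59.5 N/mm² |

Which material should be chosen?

Screen on constraints: σ_y ≥ 56.1 MPa. Survivors: candidate U, candidate Z.
Convert each candidate to consistent units, then evaluate M:
  candidate U: E = 201.7 GPa, ρ = 7830 kg/m³
  candidate Z: E = 2.486 GPa, ρ = 1210 kg/m³
  candidate Z: M = 1.12×10⁻³
  candidate U: M = 0.749×10⁻³
The maximum is for candidate Z.

candidate Z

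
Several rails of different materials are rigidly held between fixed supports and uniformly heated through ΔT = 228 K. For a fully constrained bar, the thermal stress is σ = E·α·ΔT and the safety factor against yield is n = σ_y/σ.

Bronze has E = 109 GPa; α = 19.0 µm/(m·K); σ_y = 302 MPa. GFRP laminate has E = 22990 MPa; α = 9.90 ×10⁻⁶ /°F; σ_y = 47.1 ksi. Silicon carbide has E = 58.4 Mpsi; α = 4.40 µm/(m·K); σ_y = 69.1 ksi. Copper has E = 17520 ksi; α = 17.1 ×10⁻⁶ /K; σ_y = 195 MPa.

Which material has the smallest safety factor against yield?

copper

In consistent units (E in GPa, α in ×10⁻⁶/K, σ_y in MPa):
  bronze: E = 109.0, α = 19.0, σ_y = 302.0 → σ = 472 MPa, n = 0.640
  GFRP laminate: E = 22.99, α = 17.8, σ_y = 324.7 → σ = 93.4 MPa, n = 3.48
  silicon carbide: E = 402.7, α = 4.40, σ_y = 476.4 → σ = 404 MPa, n = 1.18
  copper: E = 120.8, α = 17.1, σ_y = 195.0 → σ = 471 MPa, n = 0.414
Smallest n: copper with n = 0.414.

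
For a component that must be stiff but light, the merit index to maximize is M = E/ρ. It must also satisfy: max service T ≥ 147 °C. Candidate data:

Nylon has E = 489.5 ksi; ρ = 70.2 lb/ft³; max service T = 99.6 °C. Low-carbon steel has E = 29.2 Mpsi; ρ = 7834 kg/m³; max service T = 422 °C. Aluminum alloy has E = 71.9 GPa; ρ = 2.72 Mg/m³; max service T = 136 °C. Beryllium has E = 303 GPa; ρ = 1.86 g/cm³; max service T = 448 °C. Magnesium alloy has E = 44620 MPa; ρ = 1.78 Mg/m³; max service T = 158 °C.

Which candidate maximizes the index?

beryllium

Screen on constraints: max service T ≥ 147 °C. Survivors: low-carbon steel, beryllium, magnesium alloy.
Convert each candidate to consistent units, then evaluate M:
  low-carbon steel: E = 201.3 GPa, ρ = 7834 kg/m³
  beryllium: E = 303.0 GPa, ρ = 1860 kg/m³
  magnesium alloy: E = 44.62 GPa, ρ = 1780 kg/m³
  beryllium: M = 163 MN·m/kg
  low-carbon steel: M = 25.7 MN·m/kg
  magnesium alloy: M = 25.1 MN·m/kg
Highest index: beryllium.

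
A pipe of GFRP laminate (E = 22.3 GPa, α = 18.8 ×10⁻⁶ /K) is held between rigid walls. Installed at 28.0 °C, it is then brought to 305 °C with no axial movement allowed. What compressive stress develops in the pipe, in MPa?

116 MPa

ΔT = 277.0 K. Constrained thermal stress σ = E·α·ΔT = 22.30×10³ MPa × 18.8×10⁻⁶ × 277.0 = 116 MPa (compressive).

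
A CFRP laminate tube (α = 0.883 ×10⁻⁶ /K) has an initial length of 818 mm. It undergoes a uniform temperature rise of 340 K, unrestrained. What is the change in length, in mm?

ΔL = α·L₀·ΔT = 0.883×10⁻⁶ × 818 mm × 340.0 K = 0.246 mm.

0.246 mm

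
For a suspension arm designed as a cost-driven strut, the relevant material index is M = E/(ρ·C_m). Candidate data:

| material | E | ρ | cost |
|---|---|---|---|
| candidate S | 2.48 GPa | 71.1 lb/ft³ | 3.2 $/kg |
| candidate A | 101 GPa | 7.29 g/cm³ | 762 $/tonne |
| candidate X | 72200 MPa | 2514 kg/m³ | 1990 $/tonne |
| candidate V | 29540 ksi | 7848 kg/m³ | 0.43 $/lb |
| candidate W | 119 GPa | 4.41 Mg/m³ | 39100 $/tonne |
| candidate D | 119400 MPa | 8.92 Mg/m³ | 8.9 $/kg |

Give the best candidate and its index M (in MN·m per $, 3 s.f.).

Convert each candidate to consistent units, then evaluate M:
  candidate S: E = 2.480 GPa, ρ = 1139 kg/m³, cost = 3.200 $/kg
  candidate A: E = 101.0 GPa, ρ = 7290 kg/m³, cost = 0.7620 $/kg
  candidate X: E = 72.20 GPa, ρ = 2514 kg/m³, cost = 1.990 $/kg
  candidate V: E = 203.7 GPa, ρ = 7848 kg/m³, cost = 0.9480 $/kg
  candidate W: E = 119.0 GPa, ρ = 4410 kg/m³, cost = 39.10 $/kg
  candidate D: E = 119.4 GPa, ρ = 8920 kg/m³, cost = 8.900 $/kg
  candidate V: M = 27.4 MN·m per $
  candidate A: M = 18.2 MN·m per $
  candidate X: M = 14.4 MN·m per $
  candidate D: M = 1.50 MN·m per $
  candidate W: M = 0.690 MN·m per $
  candidate S: M = 0.680 MN·m per $
Candidate V has the largest M.

candidate V, M = 27.4 MN·m per $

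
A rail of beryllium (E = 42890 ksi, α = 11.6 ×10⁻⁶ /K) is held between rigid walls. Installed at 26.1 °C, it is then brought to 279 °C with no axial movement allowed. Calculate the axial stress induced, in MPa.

868 MPa

E = 42890 ksi = 295.7 GPa.
ΔT = 252.9 K. Constrained thermal stress σ = E·α·ΔT = 295.7×10³ MPa × 11.6×10⁻⁶ × 252.9 = 868 MPa (compressive).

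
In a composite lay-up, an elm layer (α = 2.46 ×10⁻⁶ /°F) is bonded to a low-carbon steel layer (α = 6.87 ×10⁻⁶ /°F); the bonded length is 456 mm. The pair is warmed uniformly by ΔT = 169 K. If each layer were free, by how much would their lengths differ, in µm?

elm: α = 2.46×10⁻⁶/°F × 9/5 = 4.43×10⁻⁶/K.
low-carbon steel: α = 6.87×10⁻⁶/°F × 9/5 = 12.4×10⁻⁶/K.
Δα = |4.43 − 12.4|×10⁻⁶/K = 7.94×10⁻⁶/K.
ΔL_mismatch = Δα·L·ΔT = 7.94×10⁻⁶ × 456.0 mm × 169.0 K = 612 µm.

612 µm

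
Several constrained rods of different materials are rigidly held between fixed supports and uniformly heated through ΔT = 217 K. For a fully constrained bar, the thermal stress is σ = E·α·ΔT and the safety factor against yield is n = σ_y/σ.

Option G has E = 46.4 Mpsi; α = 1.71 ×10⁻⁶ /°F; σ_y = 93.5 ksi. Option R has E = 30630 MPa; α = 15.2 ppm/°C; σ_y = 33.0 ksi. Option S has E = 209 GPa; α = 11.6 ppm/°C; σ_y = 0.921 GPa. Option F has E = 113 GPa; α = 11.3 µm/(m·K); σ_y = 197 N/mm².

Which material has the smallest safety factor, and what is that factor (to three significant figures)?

option F, n = 0.711

In consistent units (E in GPa, α in ×10⁻⁶/K, σ_y in MPa):
  option G: E = 319.9, α = 3.08, σ_y = 644.7 → σ = 214 MPa, n = 3.02
  option R: E = 30.63, α = 15.2, σ_y = 227.5 → σ = 101 MPa, n = 2.25
  option S: E = 209.0, α = 11.6, σ_y = 921.0 → σ = 526 MPa, n = 1.75
  option F: E = 113.0, α = 11.3, σ_y = 197.0 → σ = 277 MPa, n = 0.711
Smallest n: option F with n = 0.711.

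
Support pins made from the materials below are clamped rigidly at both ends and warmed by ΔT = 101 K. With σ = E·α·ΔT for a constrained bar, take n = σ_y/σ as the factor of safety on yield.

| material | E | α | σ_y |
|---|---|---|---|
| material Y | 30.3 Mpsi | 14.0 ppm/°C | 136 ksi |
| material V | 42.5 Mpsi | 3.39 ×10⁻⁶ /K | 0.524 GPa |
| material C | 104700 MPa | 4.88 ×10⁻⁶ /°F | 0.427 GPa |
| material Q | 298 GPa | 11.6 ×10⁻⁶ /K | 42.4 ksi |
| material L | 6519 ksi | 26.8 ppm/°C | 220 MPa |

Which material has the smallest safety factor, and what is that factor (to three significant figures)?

Converting E to GPa, α to ×10⁻⁶/K, σ_y to MPa, then σ and n for each:
  material Y: E = 208.9, α = 14.0, σ_y = 937.7 → σ = 295 MPa, n = 3.17
  material V: E = 293.0, α = 3.39, σ_y = 524.0 → σ = 100 MPa, n = 5.22
  material C: E = 104.7, α = 8.78, σ_y = 427.0 → σ = 92.9 MPa, n = 4.60
  material Q: E = 298.0, α = 11.6, σ_y = 292.3 → σ = 349 MPa, n = 0.837
  material L: E = 44.95, α = 26.8, σ_y = 220.0 → σ = 122 MPa, n = 1.81
The minimum is material Q at n = 0.837.

material Q, n = 0.837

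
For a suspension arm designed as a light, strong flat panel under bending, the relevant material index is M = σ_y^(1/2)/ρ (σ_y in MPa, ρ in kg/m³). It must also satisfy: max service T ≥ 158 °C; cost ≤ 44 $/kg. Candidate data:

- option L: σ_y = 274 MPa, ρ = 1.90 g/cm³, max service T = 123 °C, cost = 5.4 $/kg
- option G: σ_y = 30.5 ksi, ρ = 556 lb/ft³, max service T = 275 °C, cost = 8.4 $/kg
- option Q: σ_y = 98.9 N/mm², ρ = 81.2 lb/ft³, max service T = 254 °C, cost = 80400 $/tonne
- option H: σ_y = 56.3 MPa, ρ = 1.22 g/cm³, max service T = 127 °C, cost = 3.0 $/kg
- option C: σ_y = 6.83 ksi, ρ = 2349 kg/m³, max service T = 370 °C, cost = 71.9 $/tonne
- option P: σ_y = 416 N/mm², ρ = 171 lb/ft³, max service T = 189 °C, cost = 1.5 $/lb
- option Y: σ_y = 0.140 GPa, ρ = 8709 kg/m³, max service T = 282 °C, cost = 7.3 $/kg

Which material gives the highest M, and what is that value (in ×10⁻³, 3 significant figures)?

option P, M = 7.45×10⁻³

Screen on constraints: max service T ≥ 158 °C; cost ≤ 44 $/kg. Survivors: option G, option C, option P, option Y.
After converting to SI:
  option G: σ_y = 210.3 MPa, ρ = 8906 kg/m³
  option C: σ_y = 47.09 MPa, ρ = 2349 kg/m³
  option P: σ_y = 416.0 MPa, ρ = 2739 kg/m³
  option Y: σ_y = 140.0 MPa, ρ = 8709 kg/m³
  option P: M = 7.45×10⁻³
  option C: M = 2.92×10⁻³
  option G: M = 1.63×10⁻³
  option Y: M = 1.36×10⁻³
Option P ranks first.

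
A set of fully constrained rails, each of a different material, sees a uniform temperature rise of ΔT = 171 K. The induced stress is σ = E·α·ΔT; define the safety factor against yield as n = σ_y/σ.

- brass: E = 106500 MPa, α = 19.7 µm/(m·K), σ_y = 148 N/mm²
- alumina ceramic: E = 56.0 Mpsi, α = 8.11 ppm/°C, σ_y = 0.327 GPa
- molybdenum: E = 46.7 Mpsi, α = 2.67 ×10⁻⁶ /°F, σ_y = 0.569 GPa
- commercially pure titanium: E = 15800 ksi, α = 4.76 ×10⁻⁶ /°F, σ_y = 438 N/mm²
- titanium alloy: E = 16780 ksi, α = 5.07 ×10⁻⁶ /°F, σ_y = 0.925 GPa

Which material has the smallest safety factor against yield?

brass

With everything in SI (GPa, ×10⁻⁶/K, MPa):
  brass: E = 106.5, α = 19.7, σ_y = 148.0 → σ = 359 MPa, n = 0.413
  alumina ceramic: E = 386.1, α = 8.11, σ_y = 327.0 → σ = 535 MPa, n = 0.611
  molybdenum: E = 322.0, α = 4.81, σ_y = 569.0 → σ = 265 MPa, n = 2.15
  commercially pure titanium: E = 108.9, α = 8.57, σ_y = 438.0 → σ = 160 MPa, n = 2.74
  titanium alloy: E = 115.7, α = 9.13, σ_y = 925.0 → σ = 181 MPa, n = 5.12
Brass has the lowest safety factor, n = 0.413.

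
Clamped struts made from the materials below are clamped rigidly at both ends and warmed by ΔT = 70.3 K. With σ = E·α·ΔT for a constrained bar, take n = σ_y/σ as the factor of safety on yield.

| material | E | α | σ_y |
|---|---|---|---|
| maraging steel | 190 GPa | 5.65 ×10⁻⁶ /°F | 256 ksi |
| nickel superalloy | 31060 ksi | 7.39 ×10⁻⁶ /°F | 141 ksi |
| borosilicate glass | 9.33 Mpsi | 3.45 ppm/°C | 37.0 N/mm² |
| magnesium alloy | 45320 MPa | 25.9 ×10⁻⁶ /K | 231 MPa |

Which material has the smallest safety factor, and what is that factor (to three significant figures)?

In consistent units (E in GPa, α in ×10⁻⁶/K, σ_y in MPa):
  maraging steel: E = 190.0, α = 10.2, σ_y = 1765 → σ = 136 MPa, n = 13.0
  nickel superalloy: E = 214.2, α = 13.3, σ_y = 972.2 → σ = 200 MPa, n = 4.85
  borosilicate glass: E = 64.33, α = 3.45, σ_y = 37.00 → σ = 15.6 MPa, n = 2.37
  magnesium alloy: E = 45.32, α = 25.9, σ_y = 231.0 → σ = 82.5 MPa, n = 2.80
Smallest n: borosilicate glass with n = 2.37.

borosilicate glass, n = 2.37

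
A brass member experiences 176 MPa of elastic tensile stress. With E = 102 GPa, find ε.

ε = σ/E = 176 / 102000 = 1.73×10⁻³.

1.73×10⁻³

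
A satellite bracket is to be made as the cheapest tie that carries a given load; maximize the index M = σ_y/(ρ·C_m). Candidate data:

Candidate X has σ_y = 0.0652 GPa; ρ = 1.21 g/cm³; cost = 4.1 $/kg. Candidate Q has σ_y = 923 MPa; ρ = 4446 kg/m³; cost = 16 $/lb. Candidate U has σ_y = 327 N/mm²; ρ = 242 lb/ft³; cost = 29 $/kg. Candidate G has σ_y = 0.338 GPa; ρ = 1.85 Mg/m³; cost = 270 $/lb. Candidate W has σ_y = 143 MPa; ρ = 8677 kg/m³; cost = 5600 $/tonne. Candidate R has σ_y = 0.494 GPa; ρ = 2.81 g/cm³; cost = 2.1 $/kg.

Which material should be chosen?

Convert each candidate to consistent units, then evaluate M:
  candidate X: σ_y = 65.20 MPa, ρ = 1210 kg/m³, cost = 4.100 $/kg
  candidate Q: σ_y = 923.0 MPa, ρ = 4446 kg/m³, cost = 35.27 $/kg
  candidate U: σ_y = 327.0 MPa, ρ = 3876 kg/m³, cost = 29.00 $/kg
  candidate G: σ_y = 338.0 MPa, ρ = 1850 kg/m³, cost = 595.2 $/kg
  candidate W: σ_y = 143.0 MPa, ρ = 8677 kg/m³, cost = 5.600 $/kg
  candidate R: σ_y = 494.0 MPa, ρ = 2810 kg/m³, cost = 2.100 $/kg
  candidate R: M = 83.7 kN·m per $
  candidate X: M = 13.1 kN·m per $
  candidate Q: M = 5.89 kN·m per $
  candidate W: M = 2.94 kN·m per $
  candidate U: M = 2.91 kN·m per $
  candidate G: M = 0.307 kN·m per $
Highest index: candidate R.

candidate R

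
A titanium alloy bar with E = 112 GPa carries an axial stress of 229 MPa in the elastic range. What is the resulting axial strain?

2.04×10⁻³

ε = σ/E = 229 / 112000 = 2.04×10⁻³.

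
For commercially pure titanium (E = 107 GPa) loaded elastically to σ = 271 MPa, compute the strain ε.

2.53×10⁻³

ε = σ/E = 271 / 107000 = 2.53×10⁻³.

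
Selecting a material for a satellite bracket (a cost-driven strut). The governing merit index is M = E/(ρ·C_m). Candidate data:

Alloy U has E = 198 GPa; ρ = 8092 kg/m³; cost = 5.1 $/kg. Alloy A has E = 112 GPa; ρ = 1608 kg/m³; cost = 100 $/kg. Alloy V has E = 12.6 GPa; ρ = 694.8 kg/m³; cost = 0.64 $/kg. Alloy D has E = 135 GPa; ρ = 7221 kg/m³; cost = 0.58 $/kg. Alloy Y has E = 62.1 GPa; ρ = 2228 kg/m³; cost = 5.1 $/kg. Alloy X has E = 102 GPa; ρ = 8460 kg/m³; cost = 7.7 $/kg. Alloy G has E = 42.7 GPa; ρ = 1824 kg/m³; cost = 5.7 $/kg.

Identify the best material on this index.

Evaluate M for each candidate:
  alloy D: M = 32.2 MN·m per $
  alloy V: M = 28.3 MN·m per $
  alloy Y: M = 5.47 MN·m per $
  alloy U: M = 4.80 MN·m per $
  alloy G: M = 4.11 MN·m per $
  alloy X: M = 1.57 MN·m per $
  alloy A: M = 0.697 MN·m per $
The maximum is for alloy D.

alloy D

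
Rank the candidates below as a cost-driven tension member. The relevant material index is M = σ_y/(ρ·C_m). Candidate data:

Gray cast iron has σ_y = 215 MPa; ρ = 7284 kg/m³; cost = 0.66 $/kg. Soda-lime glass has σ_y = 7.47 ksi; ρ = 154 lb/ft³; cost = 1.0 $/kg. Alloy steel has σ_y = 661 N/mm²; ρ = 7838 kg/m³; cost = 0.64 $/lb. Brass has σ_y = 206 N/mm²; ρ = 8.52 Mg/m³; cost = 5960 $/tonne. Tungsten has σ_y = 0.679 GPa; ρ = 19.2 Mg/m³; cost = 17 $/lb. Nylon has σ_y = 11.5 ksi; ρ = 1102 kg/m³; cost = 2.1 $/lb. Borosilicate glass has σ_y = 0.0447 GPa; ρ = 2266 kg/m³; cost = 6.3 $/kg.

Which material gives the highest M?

Convert each candidate to consistent units, then evaluate M:
  gray cast iron: σ_y = 215.0 MPa, ρ = 7284 kg/m³, cost = 0.6600 $/kg
  soda-lime glass: σ_y = 51.50 MPa, ρ = 2467 kg/m³, cost = 1.000 $/kg
  alloy steel: σ_y = 661.0 MPa, ρ = 7838 kg/m³, cost = 1.411 $/kg
  brass: σ_y = 206.0 MPa, ρ = 8520 kg/m³, cost = 5.960 $/kg
  tungsten: σ_y = 679.0 MPa, ρ = 19200 kg/m³, cost = 37.48 $/kg
  nylon: σ_y = 79.29 MPa, ρ = 1102 kg/m³, cost = 4.630 $/kg
  borosilicate glass: σ_y = 44.70 MPa, ρ = 2266 kg/m³, cost = 6.300 $/kg
  alloy steel: M = 59.8 kN·m per $
  gray cast iron: M = 44.7 kN·m per $
  soda-lime glass: M = 20.9 kN·m per $
  nylon: M = 15.5 kN·m per $
  brass: M = 4.06 kN·m per $
  borosilicate glass: M = 3.13 kN·m per $
  tungsten: M = 0.944 kN·m per $
Alloy steel ranks first.

alloy steel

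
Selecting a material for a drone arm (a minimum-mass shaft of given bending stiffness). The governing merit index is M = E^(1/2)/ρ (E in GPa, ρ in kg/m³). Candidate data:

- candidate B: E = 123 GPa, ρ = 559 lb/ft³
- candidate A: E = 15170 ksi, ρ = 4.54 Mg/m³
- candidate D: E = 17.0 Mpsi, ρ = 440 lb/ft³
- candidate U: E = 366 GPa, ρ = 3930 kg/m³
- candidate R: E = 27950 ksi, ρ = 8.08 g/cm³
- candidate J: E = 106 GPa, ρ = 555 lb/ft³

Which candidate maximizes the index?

After converting to SI:
  candidate B: E = 123.0 GPa, ρ = 8954 kg/m³
  candidate A: E = 104.6 GPa, ρ = 4540 kg/m³
  candidate D: E = 117.2 GPa, ρ = 7048 kg/m³
  candidate U: E = 366.0 GPa, ρ = 3930 kg/m³
  candidate R: E = 192.7 GPa, ρ = 8080 kg/m³
  candidate J: E = 106.0 GPa, ρ = 8890 kg/m³
  candidate U: M = 4.87×10⁻³
  candidate A: M = 2.25×10⁻³
  candidate R: M = 1.72×10⁻³
  candidate D: M = 1.54×10⁻³
  candidate B: M = 1.24×10⁻³
  candidate J: M = 1.16×10⁻³
Candidate U ranks first.

candidate U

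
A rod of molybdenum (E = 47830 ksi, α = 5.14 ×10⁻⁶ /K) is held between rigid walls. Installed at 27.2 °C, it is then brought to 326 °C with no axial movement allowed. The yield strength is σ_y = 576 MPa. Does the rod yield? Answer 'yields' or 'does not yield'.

does not yield

E = 47830 ksi = 329.8 GPa.
ΔT = 298.8 K. Constrained thermal stress σ = E·α·ΔT = 329.8×10³ MPa × 5.14×10⁻⁶ × 298.8 = 506 MPa (compressive).
Compare to σ_y = 576 MPa: σ < σ_y, so it does not yield.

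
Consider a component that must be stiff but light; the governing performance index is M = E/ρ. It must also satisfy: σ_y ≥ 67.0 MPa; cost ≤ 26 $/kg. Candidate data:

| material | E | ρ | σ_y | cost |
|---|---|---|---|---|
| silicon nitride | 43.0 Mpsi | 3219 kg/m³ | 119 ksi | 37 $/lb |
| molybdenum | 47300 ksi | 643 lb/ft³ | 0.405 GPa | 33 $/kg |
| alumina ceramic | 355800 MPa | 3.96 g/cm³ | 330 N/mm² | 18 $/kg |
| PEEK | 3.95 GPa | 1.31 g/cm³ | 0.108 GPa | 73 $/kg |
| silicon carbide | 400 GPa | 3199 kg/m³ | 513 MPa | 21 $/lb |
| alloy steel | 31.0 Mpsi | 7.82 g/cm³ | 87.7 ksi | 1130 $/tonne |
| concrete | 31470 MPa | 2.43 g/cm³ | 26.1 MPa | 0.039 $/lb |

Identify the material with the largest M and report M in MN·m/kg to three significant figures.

Screen on constraints: σ_y ≥ 67.0 MPa; cost ≤ 26 $/kg. Survivors: alumina ceramic, alloy steel.
After converting to SI:
  alumina ceramic: E = 355.8 GPa, ρ = 3960 kg/m³
  alloy steel: E = 213.7 GPa, ρ = 7820 kg/m³
  alumina ceramic: M = 89.8 MN·m/kg
  alloy steel: M = 27.3 MN·m/kg
The maximum is for alumina ceramic.

alumina ceramic, M = 89.8 MN·m/kg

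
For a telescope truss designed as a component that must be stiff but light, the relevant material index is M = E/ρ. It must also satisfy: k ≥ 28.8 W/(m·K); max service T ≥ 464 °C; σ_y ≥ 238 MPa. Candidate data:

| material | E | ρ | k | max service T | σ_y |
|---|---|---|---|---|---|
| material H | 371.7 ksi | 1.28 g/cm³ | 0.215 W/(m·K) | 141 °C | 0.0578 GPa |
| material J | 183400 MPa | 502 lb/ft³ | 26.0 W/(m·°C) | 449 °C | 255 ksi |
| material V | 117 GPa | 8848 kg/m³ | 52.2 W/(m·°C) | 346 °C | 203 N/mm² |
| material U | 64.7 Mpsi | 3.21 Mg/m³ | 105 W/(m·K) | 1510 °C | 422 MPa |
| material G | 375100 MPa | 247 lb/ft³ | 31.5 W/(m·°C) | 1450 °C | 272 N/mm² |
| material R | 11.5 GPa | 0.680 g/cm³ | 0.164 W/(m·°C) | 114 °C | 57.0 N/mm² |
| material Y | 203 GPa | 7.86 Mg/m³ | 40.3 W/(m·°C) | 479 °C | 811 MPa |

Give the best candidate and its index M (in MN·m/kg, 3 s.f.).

Screen on constraints: k ≥ 28.8 W/(m·K); max service T ≥ 464 °C; σ_y ≥ 238 MPa. Survivors: material U, material G, material Y.
Normalizing units and computing the index:
  material U: E = 446.1 GPa, ρ = 3210 kg/m³
  material G: E = 375.1 GPa, ρ = 3957 kg/m³
  material Y: E = 203.0 GPa, ρ = 7860 kg/m³
  material U: M = 139 MN·m/kg
  material G: M = 94.8 MN·m/kg
  material Y: M = 25.8 MN·m/kg
Highest index: material U.

material U, M = 139 MN·m/kg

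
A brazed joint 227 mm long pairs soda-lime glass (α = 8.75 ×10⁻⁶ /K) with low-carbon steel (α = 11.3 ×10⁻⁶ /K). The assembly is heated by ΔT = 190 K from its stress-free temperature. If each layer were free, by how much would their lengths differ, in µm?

110 µm

Δα = |8.75 − 11.3|×10⁻⁶/K = 2.55×10⁻⁶/K.
ΔL_mismatch = Δα·L·ΔT = 2.55×10⁻⁶ × 227.0 mm × 190.0 K = 110 µm.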